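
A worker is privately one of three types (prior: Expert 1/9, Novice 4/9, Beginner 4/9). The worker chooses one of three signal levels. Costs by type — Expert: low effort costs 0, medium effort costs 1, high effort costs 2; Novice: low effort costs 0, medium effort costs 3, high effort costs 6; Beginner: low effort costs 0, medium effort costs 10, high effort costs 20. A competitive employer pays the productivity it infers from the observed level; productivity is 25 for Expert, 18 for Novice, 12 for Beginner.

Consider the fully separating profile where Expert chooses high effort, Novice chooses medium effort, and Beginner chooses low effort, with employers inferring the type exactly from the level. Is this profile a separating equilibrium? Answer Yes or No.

No

Separating wages: high effort → 25, medium effort → 18, low effort → 12.
Expert (assigned high effort): low effort: 12 − 0 = 12; medium effort: 18 − 1 = 17; high effort: 25 − 2 = 23. Expert stays.
Novice (assigned medium effort): low effort: 12 − 0 = 12; medium effort: 18 − 3 = 15; high effort: 25 − 6 = 19. Novice prefers high effort.
Beginner (assigned low effort): low effort: 12 − 0 = 12; medium effort: 18 − 10 = 8; high effort: 25 − 20 = 5. Beginner stays.
At least one type deviates; the separating profile fails.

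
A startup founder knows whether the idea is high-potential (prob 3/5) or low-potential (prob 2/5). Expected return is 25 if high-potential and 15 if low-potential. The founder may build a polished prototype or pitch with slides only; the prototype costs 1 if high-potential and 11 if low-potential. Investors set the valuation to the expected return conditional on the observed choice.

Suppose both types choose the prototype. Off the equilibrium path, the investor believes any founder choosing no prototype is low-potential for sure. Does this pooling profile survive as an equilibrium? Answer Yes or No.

On path, the investor holds the prior and pays 3/5·25 + 2/5·15 = 21. Off path (no prototype), believing low-potential, it pays 15.
high-potential: the prototype nets 21 − 1 = 20; no prototype nets 15. high-potential stays.
low-potential: the prototype nets 21 − 11 = 10; no prototype nets 15. low-potential would deviate.
A type deviates, so pooling fails.

No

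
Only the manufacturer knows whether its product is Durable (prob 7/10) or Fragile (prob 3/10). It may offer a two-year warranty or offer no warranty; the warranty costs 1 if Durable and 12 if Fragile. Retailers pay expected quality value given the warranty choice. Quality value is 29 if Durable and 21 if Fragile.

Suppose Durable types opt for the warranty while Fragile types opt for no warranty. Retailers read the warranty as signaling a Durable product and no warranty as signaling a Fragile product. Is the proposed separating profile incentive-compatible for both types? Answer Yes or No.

Under these beliefs, the warranty earns price 29 and no warranty earns price 21.
Durable: the warranty nets 29 − 1 = 28; no warranty nets 21. Durable prefers the warranty.
Fragile: the warranty nets 29 − 12 = 17; no warranty nets 21. Fragile prefers no warranty.
Neither type deviates, so the separating profile is an equilibrium.

Yes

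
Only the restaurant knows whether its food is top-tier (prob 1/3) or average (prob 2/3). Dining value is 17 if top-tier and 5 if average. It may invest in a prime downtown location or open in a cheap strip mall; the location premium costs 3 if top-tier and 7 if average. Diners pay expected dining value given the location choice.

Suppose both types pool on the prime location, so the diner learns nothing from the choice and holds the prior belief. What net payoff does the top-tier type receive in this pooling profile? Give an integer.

Pooled price premium = 1/3·17 + 2/3·5 = 9.
top-tier pays cost 3 for the prime location, so net payoff = 9 − 3 = 6.

6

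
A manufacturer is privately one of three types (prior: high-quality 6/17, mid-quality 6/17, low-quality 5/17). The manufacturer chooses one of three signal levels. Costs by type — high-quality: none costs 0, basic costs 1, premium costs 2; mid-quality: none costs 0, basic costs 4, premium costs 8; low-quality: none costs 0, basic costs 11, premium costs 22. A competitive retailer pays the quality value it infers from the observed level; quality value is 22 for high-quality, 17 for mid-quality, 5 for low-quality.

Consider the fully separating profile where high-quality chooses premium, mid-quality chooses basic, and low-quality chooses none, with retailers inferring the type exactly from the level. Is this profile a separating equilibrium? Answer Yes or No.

No

Separating prices: premium → 22, basic → 17, none → 5.
high-quality (assigned premium): none: 5 − 0 = 5; basic: 17 − 1 = 16; premium: 22 − 2 = 20. high-quality stays.
mid-quality (assigned basic): none: 5 − 0 = 5; basic: 17 − 4 = 13; premium: 22 − 8 = 14. mid-quality prefers premium.
low-quality (assigned none): none: 5 − 0 = 5; basic: 17 − 11 = 6; premium: 22 − 22 = 0. low-quality prefers basic.
At least one type deviates; the separating profile fails.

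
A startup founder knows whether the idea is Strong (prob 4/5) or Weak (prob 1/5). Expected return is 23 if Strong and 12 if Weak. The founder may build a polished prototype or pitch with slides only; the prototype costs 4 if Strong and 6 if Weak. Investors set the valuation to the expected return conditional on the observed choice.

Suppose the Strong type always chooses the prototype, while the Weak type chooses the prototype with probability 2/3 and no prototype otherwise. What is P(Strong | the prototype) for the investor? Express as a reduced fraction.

6/7

P(the prototype) = (4/5)·1 + (1/5)·(2/3) = 14/15.
By Bayes' rule, P(Strong | the prototype) = (4/5) / (14/15) = 6/7.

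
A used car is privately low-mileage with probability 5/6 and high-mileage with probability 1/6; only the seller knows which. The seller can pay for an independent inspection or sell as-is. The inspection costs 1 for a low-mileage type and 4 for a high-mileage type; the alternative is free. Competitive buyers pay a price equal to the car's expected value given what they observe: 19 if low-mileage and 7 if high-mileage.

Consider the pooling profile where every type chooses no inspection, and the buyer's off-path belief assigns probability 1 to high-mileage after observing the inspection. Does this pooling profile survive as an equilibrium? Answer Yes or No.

Yes

On path, the buyer holds the prior and pays 5/6·19 + 1/6·7 = 17. Off path (the inspection), believing high-mileage, it pays 7.
low-mileage: no inspection nets 17; the inspection nets 7 − 1 = 6. low-mileage stays.
high-mileage: no inspection nets 17; the inspection nets 7 − 4 = 3. high-mileage stays.
No type deviates, so pooling is sustained.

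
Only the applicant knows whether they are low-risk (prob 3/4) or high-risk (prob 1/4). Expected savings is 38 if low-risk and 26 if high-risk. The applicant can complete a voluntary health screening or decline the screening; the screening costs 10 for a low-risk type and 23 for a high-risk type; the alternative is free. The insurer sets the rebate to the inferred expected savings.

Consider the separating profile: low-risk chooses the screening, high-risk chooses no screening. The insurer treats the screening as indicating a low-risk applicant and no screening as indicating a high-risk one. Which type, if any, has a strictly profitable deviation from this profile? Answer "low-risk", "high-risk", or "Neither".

Neither

The screening pays 38; no screening pays 26.
low-risk: assigned the screening, nets 38 − 10 = 28; deviating to no screening nets 26.
high-risk: assigned no screening, nets 26; deviating to the screening nets 38 − 23 = 15.
Both types strictly prefer their assigned action; no profitable deviation.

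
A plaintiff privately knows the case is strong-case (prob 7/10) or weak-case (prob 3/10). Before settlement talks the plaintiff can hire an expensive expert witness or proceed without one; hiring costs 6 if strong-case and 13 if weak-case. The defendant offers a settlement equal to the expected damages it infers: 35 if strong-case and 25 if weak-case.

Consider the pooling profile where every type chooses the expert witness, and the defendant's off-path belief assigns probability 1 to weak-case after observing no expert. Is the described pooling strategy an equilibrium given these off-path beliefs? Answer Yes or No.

On path, the defendant holds the prior and pays 7/10·35 + 3/10·25 = 32. Off path (no expert), believing weak-case, it pays 25.
strong-case: the expert witness nets 32 − 6 = 26; no expert nets 25. strong-case stays.
weak-case: the expert witness nets 32 − 13 = 19; no expert nets 25. weak-case would deviate.
A type deviates, so pooling fails.

No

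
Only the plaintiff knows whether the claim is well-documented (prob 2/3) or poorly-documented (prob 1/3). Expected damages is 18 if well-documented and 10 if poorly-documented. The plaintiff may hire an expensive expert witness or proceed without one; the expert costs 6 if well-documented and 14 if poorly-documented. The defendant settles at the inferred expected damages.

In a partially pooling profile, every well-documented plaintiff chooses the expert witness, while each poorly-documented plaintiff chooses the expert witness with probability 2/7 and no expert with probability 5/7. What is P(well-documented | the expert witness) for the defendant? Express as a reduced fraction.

7/8

P(the expert witness) = (2/3)·1 + (1/3)·(2/7) = 16/21.
By Bayes' rule, P(well-documented | the expert witness) = (2/3) / (16/21) = 7/8.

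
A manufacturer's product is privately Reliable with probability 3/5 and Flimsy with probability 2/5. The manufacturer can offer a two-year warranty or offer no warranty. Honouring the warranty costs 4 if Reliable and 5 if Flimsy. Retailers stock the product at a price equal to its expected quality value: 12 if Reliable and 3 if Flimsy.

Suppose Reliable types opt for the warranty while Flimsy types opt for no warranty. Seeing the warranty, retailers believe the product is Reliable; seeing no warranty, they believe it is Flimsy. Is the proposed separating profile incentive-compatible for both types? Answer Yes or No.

Under these beliefs, the warranty earns price 12 and no warranty earns price 3.
Reliable: the warranty nets 12 − 4 = 8; no warranty nets 3. Reliable prefers the warranty.
Flimsy: the warranty nets 12 − 5 = 7; no warranty nets 3. Flimsy would deviate to the warranty.
Flimsy has a profitable deviation, so the profile is not an equilibrium.

No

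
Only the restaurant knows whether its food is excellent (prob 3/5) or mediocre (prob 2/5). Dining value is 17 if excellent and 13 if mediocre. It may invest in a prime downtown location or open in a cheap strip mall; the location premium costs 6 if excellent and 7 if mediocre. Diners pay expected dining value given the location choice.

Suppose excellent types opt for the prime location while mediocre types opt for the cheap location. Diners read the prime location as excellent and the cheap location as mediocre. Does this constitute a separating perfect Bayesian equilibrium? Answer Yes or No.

Under these beliefs, the prime location earns price premium 17 and the cheap location earns price premium 13.
excellent: the prime location nets 17 − 6 = 11; the cheap location nets 13. excellent would deviate to the cheap location.
mediocre: the prime location nets 17 − 7 = 10; the cheap location nets 13. mediocre prefers the cheap location.
excellent has a profitable deviation, so the profile is not an equilibrium.

No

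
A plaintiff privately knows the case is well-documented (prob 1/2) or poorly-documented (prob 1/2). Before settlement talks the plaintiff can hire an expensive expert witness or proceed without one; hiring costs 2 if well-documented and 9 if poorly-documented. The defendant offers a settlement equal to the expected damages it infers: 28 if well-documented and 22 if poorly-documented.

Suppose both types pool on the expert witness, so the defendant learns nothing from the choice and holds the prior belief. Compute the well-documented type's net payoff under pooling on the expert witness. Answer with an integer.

23

Pooled settlement = 1/2·28 + 1/2·22 = 25.
well-documented pays cost 2 for the expert witness, so net payoff = 25 − 2 = 23.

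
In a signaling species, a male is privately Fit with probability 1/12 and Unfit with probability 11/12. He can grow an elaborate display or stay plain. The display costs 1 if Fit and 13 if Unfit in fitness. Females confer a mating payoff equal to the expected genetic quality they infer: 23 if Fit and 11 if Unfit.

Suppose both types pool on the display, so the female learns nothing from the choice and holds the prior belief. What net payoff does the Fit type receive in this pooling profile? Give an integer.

11

Pooled mating payoff = 1/12·23 + 11/12·11 = 12.
Fit pays cost 1 for the display, so net payoff = 12 − 1 = 11.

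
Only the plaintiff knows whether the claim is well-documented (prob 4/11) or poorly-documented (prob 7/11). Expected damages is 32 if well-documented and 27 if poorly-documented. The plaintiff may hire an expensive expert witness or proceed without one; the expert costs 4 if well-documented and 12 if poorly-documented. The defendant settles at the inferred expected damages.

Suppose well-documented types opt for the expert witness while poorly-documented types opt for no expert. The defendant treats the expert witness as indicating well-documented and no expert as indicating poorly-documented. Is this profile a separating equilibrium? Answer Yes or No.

Yes

Under these beliefs, the expert witness earns settlement 32 and no expert earns settlement 27.
well-documented: the expert witness nets 32 − 4 = 28; no expert nets 27. well-documented prefers the expert witness.
poorly-documented: the expert witness nets 32 − 12 = 20; no expert nets 27. poorly-documented prefers no expert.
Neither type deviates, so the separating profile is an equilibrium.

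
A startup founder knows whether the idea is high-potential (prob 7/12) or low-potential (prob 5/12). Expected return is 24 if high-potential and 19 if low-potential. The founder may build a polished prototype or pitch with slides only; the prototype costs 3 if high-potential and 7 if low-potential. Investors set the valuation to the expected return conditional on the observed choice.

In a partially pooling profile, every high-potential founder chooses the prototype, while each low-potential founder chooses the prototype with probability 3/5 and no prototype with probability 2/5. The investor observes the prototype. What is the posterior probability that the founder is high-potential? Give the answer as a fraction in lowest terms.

P(the prototype) = (7/12)·1 + (5/12)·(3/5) = 5/6.
By Bayes' rule, P(high-potential | the prototype) = (7/12) / (5/6) = 7/10.

7/10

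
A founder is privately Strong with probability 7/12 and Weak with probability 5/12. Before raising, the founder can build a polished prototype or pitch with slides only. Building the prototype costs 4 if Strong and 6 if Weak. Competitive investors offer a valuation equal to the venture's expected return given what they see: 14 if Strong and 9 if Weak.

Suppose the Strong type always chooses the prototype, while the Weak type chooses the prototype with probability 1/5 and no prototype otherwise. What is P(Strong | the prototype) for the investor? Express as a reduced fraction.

P(the prototype) = (7/12)·1 + (5/12)·(1/5) = 2/3.
By Bayes' rule, P(Strong | the prototype) = (7/12) / (2/3) = 7/8.

7/8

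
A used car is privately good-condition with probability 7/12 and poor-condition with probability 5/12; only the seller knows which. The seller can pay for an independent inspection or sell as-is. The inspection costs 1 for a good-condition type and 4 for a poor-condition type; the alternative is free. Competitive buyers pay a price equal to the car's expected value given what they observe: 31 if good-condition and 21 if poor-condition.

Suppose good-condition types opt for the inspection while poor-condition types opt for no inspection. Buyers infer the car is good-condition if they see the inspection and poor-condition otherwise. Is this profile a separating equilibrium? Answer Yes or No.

No

Under these beliefs, the inspection earns price 31 and no inspection earns price 21.
good-condition: the inspection nets 31 − 1 = 30; no inspection nets 21. good-condition prefers the inspection.
poor-condition: the inspection nets 31 − 4 = 27; no inspection nets 21. poor-condition would deviate to the inspection.
poor-condition has a profitable deviation, so the profile is not an equilibrium.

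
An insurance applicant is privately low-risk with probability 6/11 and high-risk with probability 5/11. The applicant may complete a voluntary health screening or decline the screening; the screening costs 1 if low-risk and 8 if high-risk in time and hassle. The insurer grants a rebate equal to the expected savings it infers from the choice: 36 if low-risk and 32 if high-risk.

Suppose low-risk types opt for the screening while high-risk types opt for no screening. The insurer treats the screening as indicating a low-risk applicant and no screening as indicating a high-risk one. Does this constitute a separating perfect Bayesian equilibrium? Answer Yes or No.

Yes

Under these beliefs, the screening earns rebate 36 and no screening earns rebate 32.
low-risk: the screening nets 36 − 1 = 35; no screening nets 32. low-risk prefers the screening.
high-risk: the screening nets 36 − 8 = 28; no screening nets 32. high-risk prefers no screening.
Neither type deviates, so the separating profile is an equilibrium.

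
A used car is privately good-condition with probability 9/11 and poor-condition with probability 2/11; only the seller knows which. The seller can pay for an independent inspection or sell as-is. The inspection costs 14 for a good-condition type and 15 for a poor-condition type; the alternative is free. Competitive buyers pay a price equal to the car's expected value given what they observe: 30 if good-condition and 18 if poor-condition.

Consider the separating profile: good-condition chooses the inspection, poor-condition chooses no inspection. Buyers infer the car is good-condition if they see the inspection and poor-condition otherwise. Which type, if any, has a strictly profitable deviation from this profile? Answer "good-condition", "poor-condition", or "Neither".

good-condition

The inspection pays 30; no inspection pays 18.
good-condition: assigned the inspection, nets 30 − 14 = 16; deviating to no inspection nets 18.
poor-condition: assigned no inspection, nets 18; deviating to the inspection nets 30 − 15 = 15.
The good-condition type gains 2 by deviating.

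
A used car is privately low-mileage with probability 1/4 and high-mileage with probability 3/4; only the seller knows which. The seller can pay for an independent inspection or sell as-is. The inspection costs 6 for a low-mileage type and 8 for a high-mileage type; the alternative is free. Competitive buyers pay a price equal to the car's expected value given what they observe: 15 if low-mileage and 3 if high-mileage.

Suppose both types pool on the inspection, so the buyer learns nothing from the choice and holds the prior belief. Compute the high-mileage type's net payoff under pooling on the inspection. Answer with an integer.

-2

Pooled price = 1/4·15 + 3/4·3 = 6.
high-mileage pays cost 8 for the inspection, so net payoff = 6 − 8 = -2.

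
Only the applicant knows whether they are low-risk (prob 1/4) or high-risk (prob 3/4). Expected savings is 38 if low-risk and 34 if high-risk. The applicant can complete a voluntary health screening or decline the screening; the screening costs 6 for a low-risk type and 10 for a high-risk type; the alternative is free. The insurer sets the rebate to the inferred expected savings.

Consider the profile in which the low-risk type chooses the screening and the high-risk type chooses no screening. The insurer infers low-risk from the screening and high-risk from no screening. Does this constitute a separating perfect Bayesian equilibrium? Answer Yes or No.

Under these beliefs, the screening earns rebate 38 and no screening earns rebate 34.
low-risk: the screening nets 38 − 6 = 32; no screening nets 34. low-risk would deviate to no screening.
high-risk: the screening nets 38 − 10 = 28; no screening nets 34. high-risk prefers no screening.
low-risk has a profitable deviation, so the profile is not an equilibrium.

No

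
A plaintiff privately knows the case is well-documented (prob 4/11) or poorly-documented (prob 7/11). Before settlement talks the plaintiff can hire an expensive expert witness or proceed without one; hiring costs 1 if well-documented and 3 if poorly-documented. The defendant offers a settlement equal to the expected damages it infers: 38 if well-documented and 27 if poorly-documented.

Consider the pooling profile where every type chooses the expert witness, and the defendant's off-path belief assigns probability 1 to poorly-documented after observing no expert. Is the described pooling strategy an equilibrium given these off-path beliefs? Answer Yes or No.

Yes

On path, the defendant holds the prior and pays 4/11·38 + 7/11·27 = 31. Off path (no expert), believing poorly-documented, it pays 27.
well-documented: the expert witness nets 31 − 1 = 30; no expert nets 27. well-documented stays.
poorly-documented: the expert witness nets 31 − 3 = 28; no expert nets 27. poorly-documented stays.
No type deviates, so pooling is sustained.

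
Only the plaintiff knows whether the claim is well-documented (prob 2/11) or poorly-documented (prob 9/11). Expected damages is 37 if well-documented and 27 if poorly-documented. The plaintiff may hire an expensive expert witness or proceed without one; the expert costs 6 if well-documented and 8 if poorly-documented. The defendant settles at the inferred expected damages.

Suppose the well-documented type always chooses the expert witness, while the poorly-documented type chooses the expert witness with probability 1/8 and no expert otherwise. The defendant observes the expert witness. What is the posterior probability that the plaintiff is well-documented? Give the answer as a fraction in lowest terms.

P(the expert witness) = (2/11)·1 + (9/11)·(1/8) = 25/88.
By Bayes' rule, P(well-documented | the expert witness) = (2/11) / (25/88) = 16/25.

16/25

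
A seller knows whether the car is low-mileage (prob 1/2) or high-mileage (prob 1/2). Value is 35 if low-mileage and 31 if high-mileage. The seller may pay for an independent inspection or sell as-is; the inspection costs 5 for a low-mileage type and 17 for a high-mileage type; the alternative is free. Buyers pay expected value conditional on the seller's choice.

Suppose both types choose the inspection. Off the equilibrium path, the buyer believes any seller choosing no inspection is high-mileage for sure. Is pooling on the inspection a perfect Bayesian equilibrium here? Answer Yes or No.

No

On path, the buyer holds the prior and pays 1/2·35 + 1/2·31 = 33. Off path (no inspection), believing high-mileage, it pays 31.
low-mileage: the inspection nets 33 − 5 = 28; no inspection nets 31. low-mileage would deviate.
high-mileage: the inspection nets 33 − 17 = 16; no inspection nets 31. high-mileage would deviate.
A type deviates, so pooling fails.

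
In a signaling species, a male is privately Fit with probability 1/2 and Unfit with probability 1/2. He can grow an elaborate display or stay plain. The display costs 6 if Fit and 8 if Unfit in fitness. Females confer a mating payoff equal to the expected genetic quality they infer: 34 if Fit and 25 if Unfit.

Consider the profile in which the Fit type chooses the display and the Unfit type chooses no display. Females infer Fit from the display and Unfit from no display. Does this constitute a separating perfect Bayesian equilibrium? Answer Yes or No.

Under these beliefs, the display earns mating payoff 34 and no display earns mating payoff 25.
Fit: the display nets 34 − 6 = 28; no display nets 25. Fit prefers the display.
Unfit: the display nets 34 − 8 = 26; no display nets 25. Unfit would deviate to the display.
Unfit has a profitable deviation, so the profile is not an equilibrium.

No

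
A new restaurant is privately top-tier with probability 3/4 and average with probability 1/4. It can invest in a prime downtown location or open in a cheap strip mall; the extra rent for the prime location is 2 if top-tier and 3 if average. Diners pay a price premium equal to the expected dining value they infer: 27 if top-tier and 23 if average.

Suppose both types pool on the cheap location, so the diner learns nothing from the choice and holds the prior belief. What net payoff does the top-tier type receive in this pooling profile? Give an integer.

26

Pooled price premium = 3/4·27 + 1/4·23 = 26.
top-tier pays no cost for the cheap location, so net payoff = 26.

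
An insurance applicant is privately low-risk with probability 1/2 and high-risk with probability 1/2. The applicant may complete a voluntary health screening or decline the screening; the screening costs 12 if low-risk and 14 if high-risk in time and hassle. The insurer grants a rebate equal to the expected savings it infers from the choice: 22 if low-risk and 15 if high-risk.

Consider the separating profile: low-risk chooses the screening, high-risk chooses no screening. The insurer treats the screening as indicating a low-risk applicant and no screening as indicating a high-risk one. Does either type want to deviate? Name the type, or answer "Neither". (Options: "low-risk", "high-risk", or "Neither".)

The screening pays 22; no screening pays 15.
low-risk: assigned the screening, nets 22 − 12 = 10; deviating to no screening nets 15.
high-risk: assigned no screening, nets 15; deviating to the screening nets 22 − 14 = 8.
The low-risk type gains 5 by deviating.

low-risk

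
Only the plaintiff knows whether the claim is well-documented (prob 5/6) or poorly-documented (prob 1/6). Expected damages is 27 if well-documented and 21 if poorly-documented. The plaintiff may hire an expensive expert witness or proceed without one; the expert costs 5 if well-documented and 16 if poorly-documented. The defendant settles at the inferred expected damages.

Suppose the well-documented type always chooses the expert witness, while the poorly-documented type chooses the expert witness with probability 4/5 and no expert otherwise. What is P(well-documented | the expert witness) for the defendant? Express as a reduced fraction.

25/29

P(the expert witness) = (5/6)·1 + (1/6)·(4/5) = 29/30.
By Bayes' rule, P(well-documented | the expert witness) = (5/6) / (29/30) = 25/29.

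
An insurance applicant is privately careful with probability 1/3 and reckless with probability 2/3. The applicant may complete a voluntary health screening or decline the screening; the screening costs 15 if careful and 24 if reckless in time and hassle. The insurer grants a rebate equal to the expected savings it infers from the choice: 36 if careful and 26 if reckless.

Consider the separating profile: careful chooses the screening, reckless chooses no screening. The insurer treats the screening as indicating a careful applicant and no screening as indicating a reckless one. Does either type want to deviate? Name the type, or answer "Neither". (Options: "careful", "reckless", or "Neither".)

careful

The screening pays 36; no screening pays 26.
careful: assigned the screening, nets 36 − 15 = 21; deviating to no screening nets 26.
reckless: assigned no screening, nets 26; deviating to the screening nets 36 − 24 = 12.
The careful type gains 5 by deviating.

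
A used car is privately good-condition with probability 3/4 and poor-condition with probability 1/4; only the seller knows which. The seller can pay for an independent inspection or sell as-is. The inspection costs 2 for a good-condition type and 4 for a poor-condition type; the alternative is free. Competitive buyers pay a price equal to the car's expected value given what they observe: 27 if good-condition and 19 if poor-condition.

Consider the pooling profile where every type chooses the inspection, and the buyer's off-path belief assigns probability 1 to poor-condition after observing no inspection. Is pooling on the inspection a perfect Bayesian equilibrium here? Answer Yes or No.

On path, the buyer holds the prior and pays 3/4·27 + 1/4·19 = 25. Off path (no inspection), believing poor-condition, it pays 19.
good-condition: the inspection nets 25 − 2 = 23; no inspection nets 19. good-condition stays.
poor-condition: the inspection nets 25 − 4 = 21; no inspection nets 19. poor-condition stays.
No type deviates, so pooling is sustained.

Yes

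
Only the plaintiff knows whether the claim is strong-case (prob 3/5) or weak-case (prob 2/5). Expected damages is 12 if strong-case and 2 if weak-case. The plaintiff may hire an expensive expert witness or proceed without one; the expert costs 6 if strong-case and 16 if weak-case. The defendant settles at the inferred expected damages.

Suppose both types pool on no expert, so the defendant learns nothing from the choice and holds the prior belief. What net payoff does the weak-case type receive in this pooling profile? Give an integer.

8

Pooled settlement = 3/5·12 + 2/5·2 = 8.
weak-case pays no cost for no expert, so net payoff = 8.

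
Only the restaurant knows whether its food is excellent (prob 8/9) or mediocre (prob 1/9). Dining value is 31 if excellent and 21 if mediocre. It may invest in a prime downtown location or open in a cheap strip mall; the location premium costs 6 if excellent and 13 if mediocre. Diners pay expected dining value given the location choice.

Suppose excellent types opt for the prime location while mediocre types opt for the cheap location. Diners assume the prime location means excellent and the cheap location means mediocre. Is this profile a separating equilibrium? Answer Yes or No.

Yes

Under these beliefs, the prime location earns price premium 31 and the cheap location earns price premium 21.
excellent: the prime location nets 31 − 6 = 25; the cheap location nets 21. excellent prefers the prime location.
mediocre: the prime location nets 31 − 13 = 18; the cheap location nets 21. mediocre prefers the cheap location.
Neither type deviates, so the separating profile is an equilibrium.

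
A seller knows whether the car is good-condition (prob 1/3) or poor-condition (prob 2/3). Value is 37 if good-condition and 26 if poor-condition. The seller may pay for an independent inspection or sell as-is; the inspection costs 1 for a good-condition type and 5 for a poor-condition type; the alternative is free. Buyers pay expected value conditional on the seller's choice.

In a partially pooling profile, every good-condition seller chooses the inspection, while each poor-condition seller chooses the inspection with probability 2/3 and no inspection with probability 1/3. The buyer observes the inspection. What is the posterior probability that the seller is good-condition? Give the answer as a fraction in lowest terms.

3/7

P(the inspection) = (1/3)·1 + (2/3)·(2/3) = 7/9.
By Bayes' rule, P(good-condition | the inspection) = (1/3) / (7/9) = 3/7.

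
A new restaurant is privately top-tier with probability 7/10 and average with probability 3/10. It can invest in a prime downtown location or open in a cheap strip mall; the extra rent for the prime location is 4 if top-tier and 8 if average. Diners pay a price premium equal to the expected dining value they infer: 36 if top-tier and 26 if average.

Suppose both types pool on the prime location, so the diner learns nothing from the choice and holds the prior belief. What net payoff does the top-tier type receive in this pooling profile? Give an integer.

Pooled price premium = 7/10·36 + 3/10·26 = 33.
top-tier pays cost 4 for the prime location, so net payoff = 33 − 4 = 29.

29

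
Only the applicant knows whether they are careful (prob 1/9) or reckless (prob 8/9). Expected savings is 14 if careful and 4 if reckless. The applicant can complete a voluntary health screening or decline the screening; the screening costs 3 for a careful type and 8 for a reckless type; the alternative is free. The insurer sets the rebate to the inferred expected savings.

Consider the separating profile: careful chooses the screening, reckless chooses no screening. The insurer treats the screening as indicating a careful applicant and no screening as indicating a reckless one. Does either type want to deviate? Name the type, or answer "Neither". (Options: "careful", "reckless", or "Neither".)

The screening pays 14; no screening pays 4.
careful: assigned the screening, nets 14 − 3 = 11; deviating to no screening nets 4.
reckless: assigned no screening, nets 4; deviating to the screening nets 14 − 8 = 6.
The reckless type gains 2 by deviating.

reckless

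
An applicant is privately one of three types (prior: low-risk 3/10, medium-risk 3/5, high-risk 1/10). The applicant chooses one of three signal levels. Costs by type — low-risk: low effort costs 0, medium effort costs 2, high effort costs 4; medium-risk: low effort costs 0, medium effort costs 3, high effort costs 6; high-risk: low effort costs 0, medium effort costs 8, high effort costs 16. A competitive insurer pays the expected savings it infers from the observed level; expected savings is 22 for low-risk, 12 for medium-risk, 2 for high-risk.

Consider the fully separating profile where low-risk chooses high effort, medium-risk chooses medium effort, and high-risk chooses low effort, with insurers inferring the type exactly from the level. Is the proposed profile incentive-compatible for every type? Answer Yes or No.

Separating rebates: high effort → 22, medium effort → 12, low effort → 2.
low-risk (assigned high effort): low effort: 2 − 0 = 2; medium effort: 12 − 2 = 10; high effort: 22 − 4 = 18. low-risk stays.
medium-risk (assigned medium effort): low effort: 2 − 0 = 2; medium effort: 12 − 3 = 9; high effort: 22 − 6 = 16. medium-risk prefers high effort.
high-risk (assigned low effort): low effort: 2 − 0 = 2; medium effort: 12 − 8 = 4; high effort: 22 − 16 = 6. high-risk prefers high effort.
At least one type deviates; the separating profile fails.

No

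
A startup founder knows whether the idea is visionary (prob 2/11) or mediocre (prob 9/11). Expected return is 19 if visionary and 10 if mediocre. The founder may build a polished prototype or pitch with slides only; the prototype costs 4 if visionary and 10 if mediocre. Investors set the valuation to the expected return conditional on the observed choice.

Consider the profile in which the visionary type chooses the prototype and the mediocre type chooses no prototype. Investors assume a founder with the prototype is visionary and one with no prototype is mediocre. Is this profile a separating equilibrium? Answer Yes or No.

Under these beliefs, the prototype earns valuation 19 and no prototype earns valuation 10.
visionary: the prototype nets 19 − 4 = 15; no prototype nets 10. visionary prefers the prototype.
mediocre: the prototype nets 19 − 10 = 9; no prototype nets 10. mediocre prefers no prototype.
Neither type deviates, so the separating profile is an equilibrium.

Yes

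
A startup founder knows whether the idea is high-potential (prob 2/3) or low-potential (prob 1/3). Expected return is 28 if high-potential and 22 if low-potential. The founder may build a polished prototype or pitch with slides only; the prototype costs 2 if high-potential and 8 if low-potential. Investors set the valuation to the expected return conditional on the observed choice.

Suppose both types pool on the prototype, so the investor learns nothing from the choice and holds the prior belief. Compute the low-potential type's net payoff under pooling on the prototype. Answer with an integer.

18

Pooled valuation = 2/3·28 + 1/3·22 = 26.
low-potential pays cost 8 for the prototype, so net payoff = 26 − 8 = 18.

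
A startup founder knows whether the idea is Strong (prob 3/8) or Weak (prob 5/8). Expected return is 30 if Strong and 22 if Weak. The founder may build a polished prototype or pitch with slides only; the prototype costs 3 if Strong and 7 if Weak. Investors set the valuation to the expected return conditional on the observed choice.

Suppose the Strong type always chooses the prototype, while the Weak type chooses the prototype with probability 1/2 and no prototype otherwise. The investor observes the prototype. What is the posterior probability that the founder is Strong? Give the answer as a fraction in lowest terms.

6/11

P(the prototype) = (3/8)·1 + (5/8)·(1/2) = 11/16.
By Bayes' rule, P(Strong | the prototype) = (3/8) / (11/16) = 6/11.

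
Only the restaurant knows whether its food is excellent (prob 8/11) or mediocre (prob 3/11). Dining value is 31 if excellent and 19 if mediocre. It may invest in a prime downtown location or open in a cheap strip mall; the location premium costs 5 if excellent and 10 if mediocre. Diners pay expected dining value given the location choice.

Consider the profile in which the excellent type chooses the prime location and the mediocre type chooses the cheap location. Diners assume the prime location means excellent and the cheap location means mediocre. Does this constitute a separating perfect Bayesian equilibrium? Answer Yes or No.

No

Under these beliefs, the prime location earns price premium 31 and the cheap location earns price premium 19.
excellent: the prime location nets 31 − 5 = 26; the cheap location nets 19. excellent prefers the prime location.
mediocre: the prime location nets 31 − 10 = 21; the cheap location nets 19. mediocre would deviate to the prime location.
mediocre has a profitable deviation, so the profile is not an equilibrium.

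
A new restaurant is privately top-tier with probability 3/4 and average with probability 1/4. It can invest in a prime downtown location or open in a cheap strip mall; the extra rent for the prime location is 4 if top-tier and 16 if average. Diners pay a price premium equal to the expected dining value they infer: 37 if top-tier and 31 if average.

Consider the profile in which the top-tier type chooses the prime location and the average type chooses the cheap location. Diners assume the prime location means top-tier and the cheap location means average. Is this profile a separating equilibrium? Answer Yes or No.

Under these beliefs, the prime location earns price premium 37 and the cheap location earns price premium 31.
top-tier: the prime location nets 37 − 4 = 33; the cheap location nets 31. top-tier prefers the prime location.
average: the prime location nets 37 − 16 = 21; the cheap location nets 31. average prefers the cheap location.
Neither type deviates, so the separating profile is an equilibrium.

Yes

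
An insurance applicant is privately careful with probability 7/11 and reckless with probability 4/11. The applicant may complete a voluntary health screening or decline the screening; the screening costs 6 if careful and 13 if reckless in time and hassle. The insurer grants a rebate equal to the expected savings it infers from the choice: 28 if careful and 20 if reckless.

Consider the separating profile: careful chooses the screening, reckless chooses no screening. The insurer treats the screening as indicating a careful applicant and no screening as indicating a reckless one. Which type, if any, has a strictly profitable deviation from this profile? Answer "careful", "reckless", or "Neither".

The screening pays 28; no screening pays 20.
careful: assigned the screening, nets 28 − 6 = 22; deviating to no screening nets 20.
reckless: assigned no screening, nets 20; deviating to the screening nets 28 − 13 = 15.
Both types strictly prefer their assigned action; no profitable deviation.

Neither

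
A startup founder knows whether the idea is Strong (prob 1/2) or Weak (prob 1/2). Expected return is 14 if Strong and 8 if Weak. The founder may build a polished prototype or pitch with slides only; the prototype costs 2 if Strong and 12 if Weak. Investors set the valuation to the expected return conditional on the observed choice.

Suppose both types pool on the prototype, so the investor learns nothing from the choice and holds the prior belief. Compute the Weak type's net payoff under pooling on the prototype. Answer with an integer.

-1

Pooled valuation = 1/2·14 + 1/2·8 = 11.
Weak pays cost 12 for the prototype, so net payoff = 11 − 12 = -1.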